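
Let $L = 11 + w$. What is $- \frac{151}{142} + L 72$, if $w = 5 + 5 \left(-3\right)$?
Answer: $\frac{10073}{142} \approx 70.937$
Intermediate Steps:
$w = -10$ ($w = 5 - 15 = -10$)
$L = 1$ ($L = 11 - 10 = 1$)
$- \frac{151}{142} + L 72 = - \frac{151}{142} + 1 \cdot 72 = \left(-151\right) \frac{1}{142} + 72 = - \frac{151}{142} + 72 = \frac{10073}{142}$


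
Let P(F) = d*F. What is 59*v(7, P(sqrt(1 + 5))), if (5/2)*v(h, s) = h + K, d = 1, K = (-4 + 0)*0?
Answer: 826/5 ≈ 165.20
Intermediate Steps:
K = 0 (K = -4*0 = 0)
P(F) = F (P(F) = 1*F = F)
v(h, s) = 2*h/5 (v(h, s) = 2*(h + 0)/5 = 2*h/5)
59*v(7, P(sqrt(1 + 5))) = 59*((2/5)*7) = 59*(14/5) = 826/5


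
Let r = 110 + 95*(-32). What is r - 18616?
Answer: -21546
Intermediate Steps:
r = -2930 (r = 110 - 3040 = -2930)
r - 18616 = -2930 - 18616 = -21546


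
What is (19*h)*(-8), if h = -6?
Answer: 912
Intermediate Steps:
(19*h)*(-8) = (19*(-6))*(-8) = -114*(-8) = 912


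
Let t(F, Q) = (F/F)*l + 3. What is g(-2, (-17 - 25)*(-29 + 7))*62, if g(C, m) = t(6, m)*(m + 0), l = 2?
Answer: 286440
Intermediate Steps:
t(F, Q) = 5 (t(F, Q) = (F/F)*2 + 3 = 1*2 + 3 = 2 + 3 = 5)
g(C, m) = 5*m (g(C, m) = 5*(m + 0) = 5*m)
g(-2, (-17 - 25)*(-29 + 7))*62 = (5*((-17 - 25)*(-29 + 7)))*62 = (5*(-42*(-22)))*62 = (5*924)*62 = 4620*62 = 286440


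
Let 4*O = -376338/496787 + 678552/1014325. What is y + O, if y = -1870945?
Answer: -1885551391800549463/1007806947550 ≈ -1.8709e+6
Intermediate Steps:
O = -22316614713/1007806947550 (O = (-376338/496787 + 678552/1014325)/4 = (¼)*(-44633229426/503903473775) = -22316614713/1007806947550 ≈ -0.022144)
y + O = -1870945 - 22316614713/1007806947550 = -1885551391800549463/1007806947550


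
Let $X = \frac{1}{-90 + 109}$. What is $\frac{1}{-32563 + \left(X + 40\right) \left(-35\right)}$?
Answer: $- \frac{19}{645332} \approx -2.9442 \cdot 10^{-5}$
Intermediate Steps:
$X = \frac{1}{19} \approx 0.052632$
$\frac{1}{-32563 + \left(X + 40\right) \left(-35\right)} = \frac{1}{-32563 + \left(\frac{1}{19} + 40\right) \left(-35\right)} = \frac{1}{-32563 + \frac{761}{19} \left(-35\right)} = \frac{1}{-32563 - \frac{26635}{19}} = \frac{1}{- \frac{645332}{19}} = - \frac{19}{645332}$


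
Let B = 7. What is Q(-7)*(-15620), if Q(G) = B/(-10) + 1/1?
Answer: -4686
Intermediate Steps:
Q(G) = 3/10 (Q(G) = 7/(-10) + 1/1 = 7*(-⅒) + 1*1 = -7/10 + 1 = 3/10)
Q(-7)*(-15620) = (3/10)*(-15620) = -4686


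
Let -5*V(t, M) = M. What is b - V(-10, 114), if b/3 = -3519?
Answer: -52671/5 ≈ -10534.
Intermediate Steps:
b = -10557 (b = 3*(-3519) = -10557)
V(t, M) = -M/5
b - V(-10, 114) = -10557 - (-1)*114/5 = -10557 - 1*(-114/5) = -10557 + 114/5 = -52671/5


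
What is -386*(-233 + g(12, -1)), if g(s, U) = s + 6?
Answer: 82990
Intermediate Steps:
g(s, U) = 6 + s
-386*(-233 + g(12, -1)) = -386*(-233 + (6 + 12)) = -386*(-233 + 18) = -386*(-215) = 82990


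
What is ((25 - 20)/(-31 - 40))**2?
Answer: 25/5041 ≈ 0.0049593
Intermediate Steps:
((25 - 20)/(-31 - 40))**2 = (5/(-71))**2 = (5*(-1/71))**2 = (-5/71)**2 = 25/5041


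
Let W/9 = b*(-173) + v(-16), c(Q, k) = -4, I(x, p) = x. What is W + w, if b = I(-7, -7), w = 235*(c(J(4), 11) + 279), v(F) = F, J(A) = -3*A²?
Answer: 75380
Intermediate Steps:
w = 64625 (w = 235*(-4 + 279) = 235*275 = 64625)
b = -7
W = 10755 (W = 9*(-7*(-173) - 16) = 9*(1211 - 16) = 9*1195 = 10755)
W + w = 10755 + 64625 = 75380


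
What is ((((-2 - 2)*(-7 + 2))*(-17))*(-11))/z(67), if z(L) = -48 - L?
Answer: -748/23 ≈ -32.522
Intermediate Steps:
((((-2 - 2)*(-7 + 2))*(-17))*(-11))/z(67) = ((((-2 - 2)*(-7 + 2))*(-17))*(-11))/(-48 - 1*67) = ((-4*(-5)*(-17))*(-11))/(-48 - 67) = ((20*(-17))*(-11))/(-115) = -340*(-11)*(-1/115) = 3740*(-1/115) = -748/23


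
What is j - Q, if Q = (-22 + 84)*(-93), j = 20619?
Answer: 26385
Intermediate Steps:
Q = -5766 (Q = 62*(-93) = -5766)
j - Q = 20619 - 1*(-5766) = 20619 + 5766 = 26385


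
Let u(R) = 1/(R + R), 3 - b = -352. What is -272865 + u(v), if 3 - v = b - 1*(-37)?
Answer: -212288971/778 ≈ -2.7287e+5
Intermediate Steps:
b = 355 (b = 3 - 1*(-352) = 3 + 352 = 355)
v = -389 (v = 3 - (355 - 1*(-37)) = 3 - (355 + 37) = 3 - 1*392 = 3 - 392 = -389)
u(R) = 1/(2*R)
-272865 + u(v) = -272865 + (1/2)/(-389) = -272865 + (1/2)*(-1/389) = -272865 - 1/778 = -212288971/778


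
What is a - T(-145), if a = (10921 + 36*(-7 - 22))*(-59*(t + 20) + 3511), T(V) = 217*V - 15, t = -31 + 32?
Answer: 22472024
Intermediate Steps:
t = 1
T(V) = -15 + 217*V
a = 22440544 (a = (10921 + 36*(-7 - 22))*(-59*(1 + 20) + 3511) = (10921 + 36*(-29))*(-59*21 + 3511) = (10921 - 1044)*(-1239 + 3511) = 9877*2272 = 22440544)
a - T(-145) = 22440544 - (-15 + 217*(-145)) = 22440544 - (-15 - 31465) = 22440544 - 1*(-31480) = 22440544 + 31480 = 22472024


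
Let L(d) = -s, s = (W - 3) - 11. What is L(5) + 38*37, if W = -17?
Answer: 1437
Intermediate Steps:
s = -31 (s = (-17 - 3) - 11 = -20 - 11 = -31)
L(d) = 31 (L(d) = -1*(-31) = 31)
L(5) + 38*37 = 31 + 38*37 = 31 + 1406 = 1437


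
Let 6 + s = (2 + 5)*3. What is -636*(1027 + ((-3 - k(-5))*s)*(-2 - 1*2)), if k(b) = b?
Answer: -576852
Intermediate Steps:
s = 15 (s = -6 + (2 + 5)*3 = -6 + 7*3 = -6 + 21 = 15)
-636*(1027 + ((-3 - k(-5))*s)*(-2 - 1*2)) = -636*(1027 + ((-3 - 1*(-5))*15)*(-2 - 1*2)) = -636*(1027 + ((-3 + 5)*15)*(-2 - 2)) = -636*(1027 + (2*15)*(-4)) = -636*(1027 + 30*(-4)) = -636*(1027 - 120) = -636*907 = -576852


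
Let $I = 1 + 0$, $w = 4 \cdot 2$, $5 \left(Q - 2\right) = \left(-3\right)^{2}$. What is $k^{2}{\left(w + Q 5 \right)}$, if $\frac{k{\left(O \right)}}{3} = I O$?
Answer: $6561$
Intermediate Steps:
$Q = \frac{19}{5}$ ($Q = 2 + \frac{\left(-3\right)^{2}}{5} = 2 + \frac{1}{5} \cdot 9 = 2 + \frac{9}{5} = \frac{19}{5} \approx 3.8$)
$w = 8$
$I = 1$
$k{\left(O \right)} = 3 O$ ($k{\left(O \right)} = 3 \cdot 1 O = 3 O$)
$k^{2}{\left(w + Q 5 \right)} = \left(3 \left(8 + \frac{19}{5} \cdot 5\right)\right)^{2} = \left(3 \left(8 + 19\right)\right)^{2} = \left(3 \cdot 27\right)^{2} = 81^{2} = 6561$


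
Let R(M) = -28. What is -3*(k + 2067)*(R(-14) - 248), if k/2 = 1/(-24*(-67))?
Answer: 114668961/67 ≈ 1.7115e+6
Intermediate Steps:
k = 1/804 (k = 2/((-24*(-67))) = 2/1608 = 2*(1/1608) = 1/804 ≈ 0.0012438)
-3*(k + 2067)*(R(-14) - 248) = -3*(1/804 + 2067)*(-28 - 248) = -1661869*(-276)/268 = -3*(-38222987/67) = 114668961/67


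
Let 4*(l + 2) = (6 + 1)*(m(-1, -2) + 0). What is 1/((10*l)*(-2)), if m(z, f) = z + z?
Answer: 1/110 ≈ 0.0090909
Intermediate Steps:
m(z, f) = 2*z
l = -11/2 (l = -2 + ((6 + 1)*(2*(-1) + 0))/4 = -2 + (7*(-2 + 0))/4 = -2 + (7*(-2))/4 = -2 + (1/4)*(-14) = -2 - 7/2 = -11/2 ≈ -5.5000)
1/((10*l)*(-2)) = 1/((10*(-11/2))*(-2)) = 1/(-55*(-2)) = 1/110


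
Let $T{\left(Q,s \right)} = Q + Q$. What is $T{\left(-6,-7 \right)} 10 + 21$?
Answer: $-99$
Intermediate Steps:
$T{\left(Q,s \right)} = 2 Q$
$T{\left(-6,-7 \right)} 10 + 21 = 2 \left(-6\right) 10 + 21 = \left(-12\right) 10 + 21 = -120 + 21 = -99$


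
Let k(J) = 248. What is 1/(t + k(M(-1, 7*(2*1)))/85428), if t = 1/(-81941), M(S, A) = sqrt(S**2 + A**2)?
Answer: 1750013937/5058985 ≈ 345.92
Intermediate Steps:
M(S, A) = sqrt(A**2 + S**2)
t = -1/81941 ≈ -1.2204e-5
1/(t + k(M(-1, 7*(2*1)))/85428) = 1/(-1/81941 + 248/85428) = 1/(-1/81941 + 248*(1/85428)) = 1/(-1/81941 + 62/21357) = 1/(5058985/1750013937) = 1750013937/5058985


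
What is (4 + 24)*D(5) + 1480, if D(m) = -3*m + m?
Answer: 1200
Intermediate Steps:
D(m) = -2*m
(4 + 24)*D(5) + 1480 = (4 + 24)*(-2*5) + 1480 = 28*(-10) + 1480 = -280 + 1480 = 1200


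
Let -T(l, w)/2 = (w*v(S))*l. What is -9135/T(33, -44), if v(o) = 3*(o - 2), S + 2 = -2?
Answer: 1015/5808 ≈ 0.17476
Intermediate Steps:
S = -4 (S = -2 - 2 = -4)
v(o) = -6 + 3*o (v(o) = 3*(-2 + o) = -6 + 3*o)
T(l, w) = 36*l*w (T(l, w) = -2*w*(-6 + 3*(-4))*l = -2*w*(-6 - 12)*l = -2*w*(-18)*l = -2*(-18*w)*l = -(-36)*l*w = 36*l*w)
-9135/T(33, -44) = -9135/(36*33*(-44)) = -9135/(-52272) = -9135*(-1/52272) = 1015/5808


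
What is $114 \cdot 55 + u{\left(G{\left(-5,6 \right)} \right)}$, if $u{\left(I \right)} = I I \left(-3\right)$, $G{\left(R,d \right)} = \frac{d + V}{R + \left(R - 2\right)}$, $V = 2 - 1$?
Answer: $\frac{300911}{48} \approx 6269.0$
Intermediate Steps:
$V = 1$ ($V = 2 - 1 = 1$)
$G{\left(R,d \right)} = \frac{1 + d}{-2 + 2 R}$ ($G{\left(R,d \right)} = \frac{d + 1}{R + \left(R - 2\right)} = \frac{1 + d}{R + \left(-2 + R\right)} = \frac{1 + d}{-2 + 2 R}$)
$u{\left(I \right)} = - 3 I^{2}$ ($u{\left(I \right)} = I^{2} \left(-3\right) = - 3 I^{2}$)
$114 \cdot 55 + u{\left(G{\left(-5,6 \right)} \right)} = 114 \cdot 55 - 3 \left(\frac{1 + 6}{2 \left(-1 - 5\right)}\right)^{2} = 6270 - 3 \left(\frac{1}{2} \frac{1}{-6} \cdot 7\right)^{2} = 6270 - 3 \left(\frac{1}{2} \left(- \frac{1}{6}\right) 7\right)^{2} = 6270 - 3 \left(- \frac{7}{12}\right)^{2} = 6270 - \frac{49}{48} = \frac{300911}{48}$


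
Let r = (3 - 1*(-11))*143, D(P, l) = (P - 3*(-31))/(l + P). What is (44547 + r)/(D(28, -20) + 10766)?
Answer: 372392/86249 ≈ 4.3176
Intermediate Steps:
D(P, l) = (93 + P)/(P + l) (D(P, l) = (P + 93)/(P + l) = (93 + P)/(P + l))
r = 2002 (r = (3 + 11)*143 = 14*143 = 2002)
(44547 + r)/(D(28, -20) + 10766) = (44547 + 2002)/((93 + 28)/(28 - 20) + 10766) = 46549/(121/8 + 10766) = 46549/(86249/8) = 46549*(8/86249) = 372392/86249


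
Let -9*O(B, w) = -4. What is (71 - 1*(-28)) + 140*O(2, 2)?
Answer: 1451/9 ≈ 161.22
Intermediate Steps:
O(B, w) = 4/9 (O(B, w) = -1/9*(-4) = 4/9)
(71 - 1*(-28)) + 140*O(2, 2) = (71 - 1*(-28)) + 140*(4/9) = (71 + 28) + 560/9 = 99 + 560/9 = 1451/9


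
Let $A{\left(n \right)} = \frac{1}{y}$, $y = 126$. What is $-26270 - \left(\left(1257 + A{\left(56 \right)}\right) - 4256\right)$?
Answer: $- \frac{2932147}{126} \approx -23271.0$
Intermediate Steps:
$A{\left(n \right)} = \frac{1}{126}$
$-26270 - \left(\left(1257 + A{\left(56 \right)}\right) - 4256\right) = -26270 - \left(\left(1257 + \frac{1}{126}\right) - 4256\right) = -26270 - \left(\frac{158383}{126} - 4256\right) = -26270 - - \frac{377873}{126} = -26270 + \frac{377873}{126} = - \frac{2932147}{126}$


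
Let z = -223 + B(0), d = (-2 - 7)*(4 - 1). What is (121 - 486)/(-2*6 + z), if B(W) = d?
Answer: 365/262 ≈ 1.3931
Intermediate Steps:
d = -27 (d = -9*3 = -27)
B(W) = -27
z = -250 (z = -223 - 27 = -250)
(121 - 486)/(-2*6 + z) = (121 - 486)/(-2*6 - 250) = -365/(-12 - 250) = -365/(-262) = -365*(-1/262) = 365/262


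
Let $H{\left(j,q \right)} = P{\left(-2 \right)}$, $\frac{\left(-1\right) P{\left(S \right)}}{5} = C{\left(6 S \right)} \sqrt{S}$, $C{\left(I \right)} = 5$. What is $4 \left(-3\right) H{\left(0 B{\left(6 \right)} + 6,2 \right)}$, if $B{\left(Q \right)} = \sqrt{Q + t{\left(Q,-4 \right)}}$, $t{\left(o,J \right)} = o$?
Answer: $300 i \sqrt{2} \approx 424.26 i$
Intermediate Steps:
$B{\left(Q \right)} = \sqrt{2} \sqrt{Q}$ ($B{\left(Q \right)} = \sqrt{Q + Q} = \sqrt{2 Q} = \sqrt{2} \sqrt{Q}$)
$P{\left(S \right)} = - 25 \sqrt{S}$ ($P{\left(S \right)} = - 5 \cdot 5 \sqrt{S} = - 25 \sqrt{S}$)
$H{\left(j,q \right)} = - 25 i \sqrt{2}$ ($H{\left(j,q \right)} = - 25 \sqrt{-2} = - 25 i \sqrt{2}$)
$4 \left(-3\right) H{\left(0 B{\left(6 \right)} + 6,2 \right)} = 4 \left(-3\right) \left(- 25 i \sqrt{2}\right) = - 12 \left(- 25 i \sqrt{2}\right) = 300 i \sqrt{2}$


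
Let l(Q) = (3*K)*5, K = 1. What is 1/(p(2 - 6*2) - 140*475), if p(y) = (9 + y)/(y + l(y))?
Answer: -5/332501 ≈ -1.5038e-5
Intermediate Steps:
l(Q) = 15 (l(Q) = (3*1)*5 = 3*5 = 15)
p(y) = (9 + y)/(15 + y) (p(y) = (9 + y)/(y + 15) = (9 + y)/(15 + y))
1/(p(2 - 6*2) - 140*475) = 1/((9 + (2 - 6*2))/(15 + (2 - 6*2)) - 140*475) = 1/((9 + (2 - 12))/(15 + (2 - 12)) - 66500) = 1/((9 - 10)/(15 - 10) - 66500) = 1/(-1/5 - 66500) = 1/((⅕)*(-1) - 66500) = 1/(-⅕ - 66500) = 1/(-332501/5) = -5/332501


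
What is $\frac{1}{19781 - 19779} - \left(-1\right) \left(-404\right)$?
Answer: $- \frac{807}{2} \approx -403.5$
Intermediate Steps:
$\frac{1}{19781 - 19779} - \left(-1\right) \left(-404\right) = \frac{1}{19781 - 19779} - 404 = \frac{1}{2} - 404 = - \frac{807}{2}$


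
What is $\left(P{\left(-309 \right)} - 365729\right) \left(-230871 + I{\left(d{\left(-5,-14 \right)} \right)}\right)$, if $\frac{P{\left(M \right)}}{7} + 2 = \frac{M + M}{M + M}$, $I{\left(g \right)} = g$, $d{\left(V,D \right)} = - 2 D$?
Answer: $84427595448$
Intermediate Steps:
$P{\left(M \right)} = -7$ ($P{\left(M \right)} = -14 + 7 \frac{M + M}{M + M} = -14 + 7 \frac{2 M}{2 M} = -14 + 7 \cdot 2 M \frac{1}{2 M} = -14 + 7 \cdot 1 = -14 + 7 = -7$)
$\left(P{\left(-309 \right)} - 365729\right) \left(-230871 + I{\left(d{\left(-5,-14 \right)} \right)}\right) = \left(-7 - 365729\right) \left(-230871 - -28\right) = - 365736 \left(-230871 + 28\right) = \left(-365736\right) \left(-230843\right) = 84427595448$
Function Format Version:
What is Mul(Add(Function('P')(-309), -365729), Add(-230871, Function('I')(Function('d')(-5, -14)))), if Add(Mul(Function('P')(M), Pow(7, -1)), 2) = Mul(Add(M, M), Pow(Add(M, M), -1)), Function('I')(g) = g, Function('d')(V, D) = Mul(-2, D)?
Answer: 84427595448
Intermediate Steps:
Function('P')(M) = -7 (Function('P')(M) = Add(-14, Mul(7, Mul(Add(M, M), Pow(Add(M, M), -1)))) = Add(-14, Mul(7, Mul(Mul(2, M), Pow(Mul(2, M), -1)))) = Add(-14, Mul(7, Mul(Mul(2, M), Mul(Rational(1, 2), Pow(M, -1))))) = Add(-14, Mul(7, 1)) = Add(-14, 7) = -7)
Mul(Add(Function('P')(-309), -365729), Add(-230871, Function('I')(Function('d')(-5, -14)))) = Mul(Add(-7, -365729), Add(-230871, Mul(-2, -14))) = Mul(-365736, Add(-230871, 28)) = Mul(-365736, -230843) = 84427595448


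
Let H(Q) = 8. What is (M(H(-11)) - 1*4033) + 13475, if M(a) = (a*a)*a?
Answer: 9954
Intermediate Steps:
M(a) = a³ (M(a) = a²*a = a³)
(M(H(-11)) - 1*4033) + 13475 = (8³ - 1*4033) + 13475 = (512 - 4033) + 13475 = -3521 + 13475 = 9954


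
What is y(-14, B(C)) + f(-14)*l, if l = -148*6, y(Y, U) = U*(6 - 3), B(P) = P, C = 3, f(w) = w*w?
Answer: -174039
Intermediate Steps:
f(w) = w²
y(Y, U) = 3*U (y(Y, U) = U*3 = 3*U)
l = -888
y(-14, B(C)) + f(-14)*l = 3*3 + (-14)²*(-888) = 9 + 196*(-888) = 9 - 174048 = -174039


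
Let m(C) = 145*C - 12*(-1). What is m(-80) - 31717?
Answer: -43305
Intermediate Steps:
m(C) = 12 + 145*C (m(C) = 145*C + 12 = 12 + 145*C)
m(-80) - 31717 = (12 + 145*(-80)) - 31717 = (12 - 11600) - 31717 = -11588 - 31717 = -43305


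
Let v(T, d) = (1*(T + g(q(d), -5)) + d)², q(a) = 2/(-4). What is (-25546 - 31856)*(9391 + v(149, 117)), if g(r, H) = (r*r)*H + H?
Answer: -35295829677/8 ≈ -4.4120e+9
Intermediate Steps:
q(a) = -½ (q(a) = 2*(-¼) = -½)
g(r, H) = H + H*r² (g(r, H) = r²*H + H = H*r² + H = H + H*r²)
v(T, d) = (-25/4 + T + d)² (v(T, d) = (1*(T - 5*(1 + (-½)²)) + d)² = (1*(T - 5*(1 + ¼)) + d)² = (1*(T - 5*5/4) + d)² = (1*(T - 25/4) + d)² = (1*(-25/4 + T) + d)² = ((-25/4 + T) + d)² = (-25/4 + T + d)²)
(-25546 - 31856)*(9391 + v(149, 117)) = (-25546 - 31856)*(9391 + (-25 + 4*149 + 4*117)²/16) = -57402*(9391 + (-25 + 596 + 468)²/16) = -57402*(9391 + (1/16)*1039²) = -57402*(9391 + (1/16)*1079521) = -57402*(9391 + 1079521/16) = -57402*1229777/16 = -35295829677/8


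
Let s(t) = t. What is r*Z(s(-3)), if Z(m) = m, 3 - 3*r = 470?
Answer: 467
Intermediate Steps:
r = -467/3 (r = 1 - ⅓*470 = 1 - 470/3 = -467/3 ≈ -155.67)
r*Z(s(-3)) = -467/3*(-3) = 467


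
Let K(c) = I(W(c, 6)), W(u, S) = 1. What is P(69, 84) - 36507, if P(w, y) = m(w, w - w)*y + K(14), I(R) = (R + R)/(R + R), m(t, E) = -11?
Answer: -37430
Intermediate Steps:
I(R) = 1 (I(R) = (2*R)/((2*R)) = (2*R)*(1/(2*R)) = 1)
K(c) = 1
P(w, y) = 1 - 11*y (P(w, y) = -11*y + 1 = 1 - 11*y)
P(69, 84) - 36507 = (1 - 11*84) - 36507 = (1 - 924) - 36507 = -923 - 36507 = -37430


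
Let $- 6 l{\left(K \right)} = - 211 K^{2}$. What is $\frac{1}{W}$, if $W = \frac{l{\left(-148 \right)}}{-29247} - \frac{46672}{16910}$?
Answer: $- \frac{741850155}{21585946736} \approx -0.034367$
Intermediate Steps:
$l{\left(K \right)} = \frac{211 K^{2}}{6}$ ($l{\left(K \right)} = - \frac{\left(-211\right) K^{2}}{6} = \frac{211 K^{2}}{6}$)
$W = - \frac{21585946736}{741850155}$ ($W = \frac{\frac{211}{6} \left(-148\right)^{2}}{-29247} - \frac{46672}{16910} = \frac{211}{6} \cdot 21904 \left(- \frac{1}{29247}\right) - \frac{23336}{8455} = \frac{2310872}{3} \left(- \frac{1}{29247}\right) - \frac{23336}{8455} = - \frac{2310872}{87741} - \frac{23336}{8455} = - \frac{21585946736}{741850155} \approx -29.097$)
$\frac{1}{W} = \frac{1}{- \frac{21585946736}{741850155}} = - \frac{741850155}{21585946736}$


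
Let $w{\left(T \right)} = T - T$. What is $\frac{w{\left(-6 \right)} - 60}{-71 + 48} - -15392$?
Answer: $\frac{354076}{23} \approx 15395.0$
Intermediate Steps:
$w{\left(T \right)} = 0$
$\frac{w{\left(-6 \right)} - 60}{-71 + 48} - -15392 = \frac{0 - 60}{-71 + 48} - -15392 = - \frac{60}{-23} + 15392 = \left(-60\right) \left(- \frac{1}{23}\right) + 15392 = \frac{60}{23} + 15392 = \frac{354076}{23}$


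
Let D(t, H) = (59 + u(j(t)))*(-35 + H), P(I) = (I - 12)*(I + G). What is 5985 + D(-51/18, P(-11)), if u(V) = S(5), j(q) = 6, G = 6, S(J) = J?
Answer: 11105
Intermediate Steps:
u(V) = 5
P(I) = (-12 + I)*(6 + I) (P(I) = (I - 12)*(I + 6) = (-12 + I)*(6 + I))
D(t, H) = -2240 + 64*H (D(t, H) = (59 + 5)*(-35 + H) = 64*(-35 + H) = -2240 + 64*H)
5985 + D(-51/18, P(-11)) = 5985 + (-2240 + 64*(-72 + (-11)² - 6*(-11))) = 5985 + (-2240 + 64*(-72 + 121 + 66)) = 5985 + (-2240 + 64*115) = 5985 + (-2240 + 7360) = 5985 + 5120 = 11105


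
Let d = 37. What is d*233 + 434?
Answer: 9055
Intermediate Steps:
d*233 + 434 = 37*233 + 434 = 8621 + 434 = 9055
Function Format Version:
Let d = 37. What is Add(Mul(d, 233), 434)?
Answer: 9055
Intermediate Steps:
Add(Mul(d, 233), 434) = Add(Mul(37, 233), 434) = Add(8621, 434) = 9055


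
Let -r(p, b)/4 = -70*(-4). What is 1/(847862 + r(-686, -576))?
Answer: 1/846742 ≈ 1.1810e-6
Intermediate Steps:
r(p, b) = -1120 (r(p, b) = -(-280)*(-4) = -4*280 = -1120)
1/(847862 + r(-686, -576)) = 1/(847862 - 1120) = 1/846742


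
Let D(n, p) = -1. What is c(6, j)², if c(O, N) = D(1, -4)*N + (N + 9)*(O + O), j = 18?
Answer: 93636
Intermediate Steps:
c(O, N) = -N + 2*O*(9 + N) (c(O, N) = -N + (N + 9)*(O + O) = -N + (9 + N)*(2*O) = -N + 2*O*(9 + N))
c(6, j)² = (-1*18 + 18*6 + 2*18*6)² = (-18 + 108 + 216)² = 306² = 93636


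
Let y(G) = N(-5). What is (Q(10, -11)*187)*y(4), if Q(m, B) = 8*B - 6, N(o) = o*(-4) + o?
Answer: -263670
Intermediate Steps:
N(o) = -3*o (N(o) = -4*o + o = -3*o)
y(G) = 15 (y(G) = -3*(-5) = 15)
Q(m, B) = -6 + 8*B
(Q(10, -11)*187)*y(4) = ((-6 + 8*(-11))*187)*15 = ((-6 - 88)*187)*15 = -94*187*15 = -17578*15 = -263670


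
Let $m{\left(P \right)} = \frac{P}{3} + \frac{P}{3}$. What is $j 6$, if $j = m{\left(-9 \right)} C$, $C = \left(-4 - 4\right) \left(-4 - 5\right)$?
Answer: $-2592$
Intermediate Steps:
$C = 72$ ($C = \left(-8\right) \left(-9\right) = 72$)
$m{\left(P \right)} = \frac{2 P}{3}$ ($m{\left(P \right)} = P \frac{1}{3} + P \frac{1}{3} = \frac{P}{3} + \frac{P}{3} = \frac{2 P}{3}$)
$j = -432$ ($j = \frac{2}{3} \left(-9\right) 72 = \left(-6\right) 72 = -432$)
$j 6 = \left(-432\right) 6 = -2592$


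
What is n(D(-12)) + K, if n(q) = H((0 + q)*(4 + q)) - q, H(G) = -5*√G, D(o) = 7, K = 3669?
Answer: 3662 - 5*√77 ≈ 3618.1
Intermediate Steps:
n(q) = -q - 5*√(q*(4 + q)) (n(q) = -5*√((0 + q)*(4 + q)) - q = -5*√(q*(4 + q)) - q = -q - 5*√(q*(4 + q)))
n(D(-12)) + K = (-1*7 - 5*√7*√(4 + 7)) + 3669 = (-7 - 5*√77) + 3669 = 3662 - 5*√77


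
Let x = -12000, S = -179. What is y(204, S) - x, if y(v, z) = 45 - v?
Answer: 11841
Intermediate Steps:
y(204, S) - x = (45 - 1*204) - 1*(-12000) = (45 - 204) + 12000 = -159 + 12000 = 11841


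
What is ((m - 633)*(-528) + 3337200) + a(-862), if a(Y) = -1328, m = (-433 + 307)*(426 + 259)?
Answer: 49241776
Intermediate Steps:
m = -86310 (m = -126*685 = -86310)
((m - 633)*(-528) + 3337200) + a(-862) = ((-86310 - 633)*(-528) + 3337200) - 1328 = (-86943*(-528) + 3337200) - 1328 = (45905904 + 3337200) - 1328 = 49243104 - 1328 = 49241776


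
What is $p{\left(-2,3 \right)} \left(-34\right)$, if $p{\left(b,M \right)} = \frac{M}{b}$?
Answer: $51$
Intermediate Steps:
$p{\left(-2,3 \right)} \left(-34\right) = \frac{3}{-2} \left(-34\right) = 3 \left(- \frac{1}{2}\right) \left(-34\right) = \left(- \frac{3}{2}\right) \left(-34\right) = 51$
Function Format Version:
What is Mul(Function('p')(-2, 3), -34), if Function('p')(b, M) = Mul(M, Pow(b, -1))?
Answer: 51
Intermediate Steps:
Mul(Function('p')(-2, 3), -34) = Mul(Mul(3, Pow(-2, -1)), -34) = Mul(Mul(3, Rational(-1, 2)), -34) = Mul(Rational(-3, 2), -34) = 51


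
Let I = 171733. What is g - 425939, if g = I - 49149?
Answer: -303355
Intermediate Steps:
g = 122584 (g = 171733 - 49149 = 122584)
g - 425939 = 122584 - 425939 = -303355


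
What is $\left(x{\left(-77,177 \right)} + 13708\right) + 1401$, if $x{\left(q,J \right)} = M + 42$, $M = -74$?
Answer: $15077$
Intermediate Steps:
$x{\left(q,J \right)} = -32$ ($x{\left(q,J \right)} = -74 + 42 = -32$)
$\left(x{\left(-77,177 \right)} + 13708\right) + 1401 = \left(-32 + 13708\right) + 1401 = 13676 + 1401 = 15077$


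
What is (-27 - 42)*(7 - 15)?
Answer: 552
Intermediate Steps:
(-27 - 42)*(7 - 15) = -69*(-8) = 552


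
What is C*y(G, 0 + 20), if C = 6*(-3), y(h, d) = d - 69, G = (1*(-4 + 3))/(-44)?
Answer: 882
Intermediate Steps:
G = 1/44 (G = (1*(-1))*(-1/44) = -1*(-1/44) = 1/44 ≈ 0.022727)
y(h, d) = -69 + d
C = -18
C*y(G, 0 + 20) = -18*(-69 + (0 + 20)) = -18*(-69 + 20) = -18*(-49) = 882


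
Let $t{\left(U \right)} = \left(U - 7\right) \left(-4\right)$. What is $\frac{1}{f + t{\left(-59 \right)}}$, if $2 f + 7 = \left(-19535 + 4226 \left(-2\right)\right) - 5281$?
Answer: $- \frac{2}{32747} \approx -6.1074 \cdot 10^{-5}$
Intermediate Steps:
$t{\left(U \right)} = 28 - 4 U$ ($t{\left(U \right)} = \left(-7 + U\right) \left(-4\right) = 28 - 4 U$)
$f = - \frac{33275}{2}$ ($f = - \frac{7}{2} + \frac{\left(-19535 + 4226 \left(-2\right)\right) - 5281}{2} = - \frac{7}{2} + \frac{\left(-19535 - 8452\right) - 5281}{2} = - \frac{7}{2} + \frac{-27987 - 5281}{2} = - \frac{7}{2} + \frac{1}{2} \left(-33268\right) = - \frac{7}{2} - 16634 = - \frac{33275}{2} \approx -16638.0$)
$\frac{1}{f + t{\left(-59 \right)}} = \frac{1}{- \frac{33275}{2} + \left(28 - -236\right)} = \frac{1}{- \frac{33275}{2} + \left(28 + 236\right)} = \frac{1}{- \frac{33275}{2} + 264} = \frac{1}{- \frac{32747}{2}} = - \frac{2}{32747}$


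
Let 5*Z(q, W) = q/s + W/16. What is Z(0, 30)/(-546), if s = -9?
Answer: -1/1456 ≈ -0.00068681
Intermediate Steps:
Z(q, W) = -q/45 + W/80 (Z(q, W) = (q/(-9) + W/16)/5 = (q*(-⅑) + W*(1/16))/5 = (-q/9 + W/16)/5 = -q/45 + W/80)
Z(0, 30)/(-546) = (-1/45*0 + (1/80)*30)/(-546) = (0 + 3/8)*(-1/546) = (3/8)*(-1/546) = -1/1456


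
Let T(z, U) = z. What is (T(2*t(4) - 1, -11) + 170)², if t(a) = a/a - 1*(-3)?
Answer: 31329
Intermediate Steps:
t(a) = 4 (t(a) = 1 + 3 = 4)
(T(2*t(4) - 1, -11) + 170)² = ((2*4 - 1) + 170)² = ((8 - 1) + 170)² = (7 + 170)² = 177² = 31329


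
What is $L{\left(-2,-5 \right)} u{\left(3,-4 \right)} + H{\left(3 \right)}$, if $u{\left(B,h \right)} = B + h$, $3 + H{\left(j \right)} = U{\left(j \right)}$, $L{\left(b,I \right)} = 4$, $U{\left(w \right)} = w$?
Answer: $-4$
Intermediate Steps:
$H{\left(j \right)} = -3 + j$
$L{\left(-2,-5 \right)} u{\left(3,-4 \right)} + H{\left(3 \right)} = 4 \left(3 - 4\right) + \left(-3 + 3\right) = 4 \left(-1\right) + 0 = -4 + 0 = -4$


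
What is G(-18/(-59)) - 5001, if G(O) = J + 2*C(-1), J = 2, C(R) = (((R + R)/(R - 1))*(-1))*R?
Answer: -4997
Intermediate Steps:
C(R) = -2*R²/(-1 + R) (C(R) = (((2*R)/(-1 + R))*(-1))*R = ((2*R/(-1 + R))*(-1))*R = (-2*R/(-1 + R))*R = -2*R²/(-1 + R))
G(O) = 4 (G(O) = 2 + 2*(-2*(-1)²/(-1 - 1)) = 2 + 2*(-2*1/(-2)) = 2 + 2*(-2*1*(-½)) = 2 + 2*1 = 2 + 2 = 4)
G(-18/(-59)) - 5001 = 4 - 5001 = -4997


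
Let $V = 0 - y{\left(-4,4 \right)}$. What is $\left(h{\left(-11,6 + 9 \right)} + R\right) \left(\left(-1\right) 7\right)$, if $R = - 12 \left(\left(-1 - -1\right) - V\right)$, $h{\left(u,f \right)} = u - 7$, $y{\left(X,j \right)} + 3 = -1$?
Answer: $-210$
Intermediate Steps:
$y{\left(X,j \right)} = -4$ ($y{\left(X,j \right)} = -3 - 1 = -4$)
$V = 4$ ($V = 0 - -4 = 0 + 4 = 4$)
$h{\left(u,f \right)} = -7 + u$
$R = 48$ ($R = - 12 \left(\left(-1 - -1\right) - 4\right) = - 12 \left(\left(-1 + 1\right) - 4\right) = - 12 \left(0 - 4\right) = \left(-12\right) \left(-4\right) = 48$)
$\left(h{\left(-11,6 + 9 \right)} + R\right) \left(\left(-1\right) 7\right) = \left(\left(-7 - 11\right) + 48\right) \left(\left(-1\right) 7\right) = \left(-18 + 48\right) \left(-7\right) = 30 \left(-7\right) = -210$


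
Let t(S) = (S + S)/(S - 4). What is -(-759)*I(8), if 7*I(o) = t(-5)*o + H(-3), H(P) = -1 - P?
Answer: 3542/3 ≈ 1180.7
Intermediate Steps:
t(S) = 2*S/(-4 + S) (t(S) = (2*S)/(-4 + S) = 2*S/(-4 + S))
I(o) = 2/7 + 10*o/63 (I(o) = ((2*(-5)/(-4 - 5))*o + (-1 - 1*(-3)))/7 = ((2*(-5)/(-9))*o + (-1 + 3))/7 = ((2*(-5)*(-1/9))*o + 2)/7 = (10*o/9 + 2)/7 = (2 + 10*o/9)/7 = 2/7 + 10*o/63)
-(-759)*I(8) = -(-759)*(2/7 + (10/63)*8) = -(-759)*(2/7 + 80/63) = -(-759)*14/9 = -759*(-14/9) = 3542/3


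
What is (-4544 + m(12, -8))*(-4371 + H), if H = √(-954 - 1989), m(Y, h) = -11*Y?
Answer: 20438796 - 14028*I*√327 ≈ 2.0439e+7 - 2.5367e+5*I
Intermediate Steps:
H = 3*I*√327 (H = √(-2943) = 3*I*√327 ≈ 54.249*I)
(-4544 + m(12, -8))*(-4371 + H) = (-4544 - 11*12)*(-4371 + 3*I*√327) = (-4544 - 132)*(-4371 + 3*I*√327) = -4676*(-4371 + 3*I*√327) = 20438796 - 14028*I*√327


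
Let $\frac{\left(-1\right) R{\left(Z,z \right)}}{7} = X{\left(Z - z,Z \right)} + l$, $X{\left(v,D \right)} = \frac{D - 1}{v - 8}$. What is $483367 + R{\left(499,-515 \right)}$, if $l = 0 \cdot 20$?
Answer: $\frac{243131858}{503} \approx 4.8336 \cdot 10^{5}$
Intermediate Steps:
$X{\left(v,D \right)} = \frac{-1 + D}{-8 + v}$
$l = 0$
$R{\left(Z,z \right)} = - \frac{7 \left(-1 + Z\right)}{-8 + Z - z}$ ($R{\left(Z,z \right)} = - 7 \left(\frac{-1 + Z}{-8 + \left(Z - z\right)} + 0\right) = - 7 \left(\frac{-1 + Z}{-8 + Z - z} + 0\right) = - 7 \frac{-1 + Z}{-8 + Z - z} = - \frac{7 \left(-1 + Z\right)}{-8 + Z - z}$)
$483367 + R{\left(499,-515 \right)} = 483367 + \frac{7 \left(-1 + 499\right)}{8 - 515 - 499} = 483367 + 7 \frac{1}{8 - 515 - 499} \cdot 498 = 483367 + 7 \frac{1}{-1006} \cdot 498 = 483367 + 7 \left(- \frac{1}{1006}\right) 498 = 483367 - \frac{1743}{503} = \frac{243131858}{503}$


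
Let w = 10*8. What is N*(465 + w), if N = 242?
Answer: 131890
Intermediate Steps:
w = 80
N*(465 + w) = 242*(465 + 80) = 242*545 = 131890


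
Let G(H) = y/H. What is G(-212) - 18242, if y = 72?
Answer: -966844/53 ≈ -18242.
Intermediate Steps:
G(H) = 72/H
G(-212) - 18242 = 72/(-212) - 18242 = 72*(-1/212) - 18242 = -18/53 - 18242 = -966844/53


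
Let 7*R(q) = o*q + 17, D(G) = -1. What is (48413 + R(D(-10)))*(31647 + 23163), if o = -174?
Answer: 2655012060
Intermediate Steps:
R(q) = 17/7 - 174*q/7 (R(q) = (-174*q + 17)/7 = (17 - 174*q)/7 = 17/7 - 174*q/7)
(48413 + R(D(-10)))*(31647 + 23163) = (48413 + (17/7 - 174/7*(-1)))*(31647 + 23163) = (48413 + (17/7 + 174/7))*54810 = (48413 + 191/7)*54810 = (339082/7)*54810 = 2655012060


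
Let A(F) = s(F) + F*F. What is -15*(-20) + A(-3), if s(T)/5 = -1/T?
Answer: 932/3 ≈ 310.67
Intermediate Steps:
s(T) = -5/T (s(T) = 5*(-1/T) = -5/T)
A(F) = F² - 5/F (A(F) = -5/F + F*F = -5/F + F² = F² - 5/F)
-15*(-20) + A(-3) = -15*(-20) + (-5 + (-3)³)/(-3) = 300 - (-5 - 27)/3 = 300 - ⅓*(-32) = 300 + 32/3 = 932/3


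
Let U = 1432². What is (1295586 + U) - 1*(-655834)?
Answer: 4002044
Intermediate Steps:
U = 2050624
(1295586 + U) - 1*(-655834) = (1295586 + 2050624) - 1*(-655834) = 3346210 + 655834 = 4002044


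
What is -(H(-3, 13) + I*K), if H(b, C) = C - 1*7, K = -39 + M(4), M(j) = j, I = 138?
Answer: 4824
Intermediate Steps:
K = -35 (K = -39 + 4 = -35)
H(b, C) = -7 + C (H(b, C) = C - 7 = -7 + C)
-(H(-3, 13) + I*K) = -((-7 + 13) + 138*(-35)) = -(6 - 4830) = -1*(-4824) = 4824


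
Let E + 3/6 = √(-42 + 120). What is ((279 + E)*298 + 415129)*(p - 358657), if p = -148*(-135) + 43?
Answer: -168681045348 - 100912932*√78 ≈ -1.6957e+11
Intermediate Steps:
E = -½ + √78 (E = -½ + √(-42 + 120) = -½ + √78 ≈ 8.3318)
p = 20023 (p = 19980 + 43 = 20023)
((279 + E)*298 + 415129)*(p - 358657) = ((279 + (-½ + √78))*298 + 415129)*(20023 - 358657) = ((557/2 + √78)*298 + 415129)*(-338634) = ((82993 + 298*√78) + 415129)*(-338634) = (498122 + 298*√78)*(-338634) = -168681045348 - 100912932*√78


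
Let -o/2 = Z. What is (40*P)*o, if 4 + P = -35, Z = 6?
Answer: 18720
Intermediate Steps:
P = -39 (P = -4 - 35 = -39)
o = -12 (o = -2*6 = -12)
(40*P)*o = (40*(-39))*(-12) = -1560*(-12) = 18720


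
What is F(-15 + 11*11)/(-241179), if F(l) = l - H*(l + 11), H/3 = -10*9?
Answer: -31696/241179 ≈ -0.13142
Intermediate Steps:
H = -270 (H = 3*(-10*9) = 3*(-90) = -270)
F(l) = 2970 + 271*l (F(l) = l - (-270)*(l + 11) = l - (-270)*(11 + l) = l - (-2970 - 270*l) = l + (2970 + 270*l) = 2970 + 271*l)
F(-15 + 11*11)/(-241179) = (2970 + 271*(-15 + 11*11))/(-241179) = (2970 + 271*(-15 + 121))*(-1/241179) = (2970 + 271*106)*(-1/241179) = (2970 + 28726)*(-1/241179) = 31696*(-1/241179) = -31696/241179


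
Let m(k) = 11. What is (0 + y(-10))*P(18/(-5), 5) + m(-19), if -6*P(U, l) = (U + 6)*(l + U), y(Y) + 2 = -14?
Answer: 499/25 ≈ 19.960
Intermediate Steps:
y(Y) = -16 (y(Y) = -2 - 14 = -16)
P(U, l) = -(6 + U)*(U + l)/6 (P(U, l) = -(U + 6)*(l + U)/6 = -(6 + U)*(U + l)/6)
(0 + y(-10))*P(18/(-5), 5) + m(-19) = (0 - 16)*(-18/(-5) - 1*5 - (18/(-5))²/6 - ⅙*18/(-5)*5) + 11 = -16*(-18*(-1)/5 - 5 - (18*(-⅕))²/6 - ⅙*18*(-⅕)*5) + 11 = -16*(-1*(-18/5) - 5 - (-18/5)²/6 - ⅙*(-18/5)*5) + 11 = -16*(18/5 - 5 - ⅙*324/25 + 3) + 11 = -16*(18/5 - 5 - 54/25 + 3) + 11 = -16*(-14/25) + 11 = 224/25 + 11 = 499/25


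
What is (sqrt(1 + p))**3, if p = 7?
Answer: 16*sqrt(2) ≈ 22.627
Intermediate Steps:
(sqrt(1 + p))**3 = (sqrt(1 + 7))**3 = (sqrt(8))**3 = (2*sqrt(2))**3 = 16*sqrt(2)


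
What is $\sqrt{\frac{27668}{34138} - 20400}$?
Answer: $\frac{i \sqrt{35167570366}}{1313} \approx 142.83 i$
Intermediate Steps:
$\sqrt{\frac{27668}{34138} - 20400} = \sqrt{27668 \cdot \frac{1}{34138} - 20400} = \sqrt{\frac{13834}{17069} - 20400} = \sqrt{- \frac{348193766}{17069}} = \frac{i \sqrt{35167570366}}{1313}$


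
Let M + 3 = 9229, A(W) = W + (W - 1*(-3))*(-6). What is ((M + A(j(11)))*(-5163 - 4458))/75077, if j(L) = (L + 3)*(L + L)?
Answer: -73773828/75077 ≈ -982.64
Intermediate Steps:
j(L) = 2*L*(3 + L) (j(L) = (3 + L)*(2*L) = 2*L*(3 + L))
A(W) = -18 - 5*W (A(W) = W + (W + 3)*(-6) = W + (3 + W)*(-6) = W + (-18 - 6*W) = -18 - 5*W)
M = 9226 (M = -3 + 9229 = 9226)
((M + A(j(11)))*(-5163 - 4458))/75077 = ((9226 + (-18 - 10*11*(3 + 11)))*(-5163 - 4458))/75077 = ((9226 + (-18 - 10*11*14))*(-9621))*(1/75077) = ((9226 + (-18 - 5*308))*(-9621))*(1/75077) = ((9226 + (-18 - 1540))*(-9621))*(1/75077) = ((9226 - 1558)*(-9621))*(1/75077) = (7668*(-9621))*(1/75077) = -73773828*1/75077 = -73773828/75077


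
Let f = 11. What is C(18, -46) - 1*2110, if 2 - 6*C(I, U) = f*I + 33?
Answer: -12889/6 ≈ -2148.2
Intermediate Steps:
C(I, U) = -31/6 - 11*I/6 (C(I, U) = ⅓ - (11*I + 33)/6 = ⅓ - (33 + 11*I)/6 = ⅓ + (-11/2 - 11*I/6) = -31/6 - 11*I/6)
C(18, -46) - 1*2110 = (-31/6 - 11/6*18) - 1*2110 = (-31/6 - 33) - 2110 = -229/6 - 2110 = -12889/6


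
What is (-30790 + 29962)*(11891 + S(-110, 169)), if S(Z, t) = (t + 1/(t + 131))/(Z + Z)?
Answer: -54148115631/5500 ≈ -9.8451e+6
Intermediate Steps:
S(Z, t) = (t + 1/(131 + t))/(2*Z) (S(Z, t) = (t + 1/(131 + t))/((2*Z)) = (t + 1/(131 + t))*(1/(2*Z)) = (t + 1/(131 + t))/(2*Z))
(-30790 + 29962)*(11891 + S(-110, 169)) = (-30790 + 29962)*(11891 + (½)*(1 + 169² + 131*169)/(-110*(131 + 169))) = -828*(11891 + (½)*(-1/110)*(1 + 28561 + 22139)/300) = -828*(11891 + (½)*(-1/110)*(1/300)*50701) = -828*(11891 - 50701/66000) = -828*784755299/66000 = -54148115631/5500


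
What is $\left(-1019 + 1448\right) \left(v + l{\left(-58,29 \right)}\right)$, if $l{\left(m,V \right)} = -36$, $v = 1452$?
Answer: $607464$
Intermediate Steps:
$\left(-1019 + 1448\right) \left(v + l{\left(-58,29 \right)}\right) = \left(-1019 + 1448\right) \left(1452 - 36\right) = 429 \cdot 1416 = 607464$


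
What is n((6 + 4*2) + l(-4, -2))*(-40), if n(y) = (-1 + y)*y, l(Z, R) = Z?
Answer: -3600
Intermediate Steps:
n(y) = y*(-1 + y)
n((6 + 4*2) + l(-4, -2))*(-40) = (((6 + 4*2) - 4)*(-1 + ((6 + 4*2) - 4)))*(-40) = (((6 + 8) - 4)*(-1 + ((6 + 8) - 4)))*(-40) = ((14 - 4)*(-1 + (14 - 4)))*(-40) = (10*(-1 + 10))*(-40) = (10*9)*(-40) = 90*(-40) = -3600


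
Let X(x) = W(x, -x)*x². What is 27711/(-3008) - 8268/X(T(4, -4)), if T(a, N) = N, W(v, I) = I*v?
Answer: 34719/1504 ≈ 23.084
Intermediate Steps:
X(x) = -x⁴ (X(x) = ((-x)*x)*x² = (-x²)*x² = -x⁴)
27711/(-3008) - 8268/X(T(4, -4)) = 27711/(-3008) - 8268/((-1*(-4)⁴)) = 27711*(-1/3008) - 8268/((-1*256)) = -27711/3008 - 8268/(-256) = -27711/3008 - 8268*(-1/256) = -27711/3008 + 2067/64 = 34719/1504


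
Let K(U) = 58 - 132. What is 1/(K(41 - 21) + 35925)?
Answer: 1/35851 ≈ 2.7893e-5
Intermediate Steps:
K(U) = -74
1/(K(41 - 21) + 35925) = 1/(-74 + 35925) = 1/35851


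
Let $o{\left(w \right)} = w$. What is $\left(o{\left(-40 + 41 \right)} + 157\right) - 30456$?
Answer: $-30298$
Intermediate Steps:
$\left(o{\left(-40 + 41 \right)} + 157\right) - 30456 = \left(\left(-40 + 41\right) + 157\right) - 30456 = \left(1 + 157\right) - 30456 = 158 - 30456 = -30298$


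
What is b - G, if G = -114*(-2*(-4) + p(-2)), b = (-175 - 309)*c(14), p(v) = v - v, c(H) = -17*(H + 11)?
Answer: 206612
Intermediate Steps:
c(H) = -187 - 17*H (c(H) = -17*(11 + H) = -187 - 17*H)
p(v) = 0
b = 205700 (b = (-175 - 309)*(-187 - 17*14) = -484*(-187 - 238) = -484*(-425) = 205700)
G = -912 (G = -114*(-2*(-4) + 0) = -114*(8 + 0) = -114*8 = -912)
b - G = 205700 - 1*(-912) = 205700 + 912 = 206612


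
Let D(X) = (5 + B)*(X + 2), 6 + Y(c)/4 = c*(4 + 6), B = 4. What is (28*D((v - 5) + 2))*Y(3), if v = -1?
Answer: -48384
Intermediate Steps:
Y(c) = -24 + 40*c (Y(c) = -24 + 4*(c*(4 + 6)) = -24 + 4*(c*10) = -24 + 4*(10*c) = -24 + 40*c)
D(X) = 18 + 9*X (D(X) = (5 + 4)*(X + 2) = 9*(2 + X) = 18 + 9*X)
(28*D((v - 5) + 2))*Y(3) = (28*(18 + 9*((-1 - 5) + 2)))*(-24 + 40*3) = (28*(18 + 9*(-6 + 2)))*(-24 + 120) = (28*(18 + 9*(-4)))*96 = (28*(18 - 36))*96 = (28*(-18))*96 = -504*96 = -48384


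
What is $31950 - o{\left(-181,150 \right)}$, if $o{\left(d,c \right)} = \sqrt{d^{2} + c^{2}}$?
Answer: $31950 - \sqrt{55261} \approx 31715.0$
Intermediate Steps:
$o{\left(d,c \right)} = \sqrt{c^{2} + d^{2}}$
$31950 - o{\left(-181,150 \right)} = 31950 - \sqrt{150^{2} + \left(-181\right)^{2}} = 31950 - \sqrt{22500 + 32761} = 31950 - \sqrt{55261}$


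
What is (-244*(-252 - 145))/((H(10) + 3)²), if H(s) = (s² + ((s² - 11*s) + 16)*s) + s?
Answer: 96868/29929 ≈ 3.2366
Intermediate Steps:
H(s) = s + s² + s*(16 + s² - 11*s) (H(s) = (s² + (16 + s² - 11*s)*s) + s = (s² + s*(16 + s² - 11*s)) + s = s + s² + s*(16 + s² - 11*s))
(-244*(-252 - 145))/((H(10) + 3)²) = (-244*(-252 - 145))/((10*(17 + 10² - 10*10) + 3)²) = (-244*(-397))/((10*(17 + 100 - 100) + 3)²) = 96868/((10*17 + 3)²) = 96868/((170 + 3)²) = 96868/(173²) = 96868/29929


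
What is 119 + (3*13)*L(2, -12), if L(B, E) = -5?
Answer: -76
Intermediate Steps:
119 + (3*13)*L(2, -12) = 119 + (3*13)*(-5) = 119 + 39*(-5) = 119 - 195 = -76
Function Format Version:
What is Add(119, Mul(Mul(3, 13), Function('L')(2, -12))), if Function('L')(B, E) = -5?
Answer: -76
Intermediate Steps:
Add(119, Mul(Mul(3, 13), Function('L')(2, -12))) = Add(119, Mul(Mul(3, 13), -5)) = Add(119, Mul(39, -5)) = Add(119, -195) = -76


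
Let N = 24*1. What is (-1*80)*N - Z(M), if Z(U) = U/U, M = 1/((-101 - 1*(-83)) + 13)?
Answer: -1921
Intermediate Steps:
M = -⅕ (M = 1/((-101 + 83) + 13) = 1/(-18 + 13) = 1/(-5) = -⅕ ≈ -0.20000)
N = 24
Z(U) = 1
(-1*80)*N - Z(M) = -1*80*24 - 1*1 = -80*24 - 1 = -1920 - 1 = -1921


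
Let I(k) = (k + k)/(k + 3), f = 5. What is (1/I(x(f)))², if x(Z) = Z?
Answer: 16/25 ≈ 0.64000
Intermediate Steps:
I(k) = 2*k/(3 + k) (I(k) = (2*k)/(3 + k) = 2*k/(3 + k))
(1/I(x(f)))² = (1/(2*5/(3 + 5)))² = (1/(2*5/8))² = (1/(2*5*(⅛)))² = (1/(5/4))² = (⅘)² = 16/25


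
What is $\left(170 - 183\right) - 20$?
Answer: $-33$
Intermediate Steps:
$\left(170 - 183\right) - 20 = -13 - 20 = -33$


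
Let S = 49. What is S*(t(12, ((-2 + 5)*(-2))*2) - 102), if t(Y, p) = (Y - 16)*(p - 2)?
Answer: -2254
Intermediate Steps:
t(Y, p) = (-16 + Y)*(-2 + p)
S*(t(12, ((-2 + 5)*(-2))*2) - 102) = 49*((32 - 16*(-2 + 5)*(-2)*2 - 2*12 + 12*(((-2 + 5)*(-2))*2)) - 102) = 49*((32 - 16*3*(-2)*2 - 24 + 12*((3*(-2))*2)) - 102) = 49*((32 - (-96)*2 - 24 + 12*(-6*2)) - 102) = 49*((32 - 16*(-12) - 24 + 12*(-12)) - 102) = 49*((32 + 192 - 24 - 144) - 102) = 49*(56 - 102) = 49*(-46) = -2254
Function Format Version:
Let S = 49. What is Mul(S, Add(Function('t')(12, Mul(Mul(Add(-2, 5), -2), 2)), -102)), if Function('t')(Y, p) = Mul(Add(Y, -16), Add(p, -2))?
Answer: -2254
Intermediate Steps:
Function('t')(Y, p) = Mul(Add(-16, Y), Add(-2, p))
Mul(S, Add(Function('t')(12, Mul(Mul(Add(-2, 5), -2), 2)), -102)) = Mul(49, Add(Add(32, Mul(-16, Mul(Mul(Add(-2, 5), -2), 2)), Mul(-2, 12), Mul(12, Mul(Mul(Add(-2, 5), -2), 2))), -102)) = Mul(49, Add(Add(32, Mul(-16, Mul(Mul(3, -2), 2)), -24, Mul(12, Mul(Mul(3, -2), 2))), -102)) = Mul(49, Add(Add(32, Mul(-16, Mul(-6, 2)), -24, Mul(12, Mul(-6, 2))), -102)) = Mul(49, Add(Add(32, Mul(-16, -12), -24, Mul(12, -12)), -102)) = Mul(49, Add(Add(32, 192, -24, -144), -102)) = Mul(49, Add(56, -102)) = Mul(49, -46) = -2254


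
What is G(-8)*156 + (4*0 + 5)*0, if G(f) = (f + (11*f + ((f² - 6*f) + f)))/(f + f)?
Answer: -78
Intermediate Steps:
G(f) = (f² + 7*f)/(2*f) (G(f) = (f + (11*f + (f² - 5*f)))/((2*f)) = (f + (f² + 6*f))*(1/(2*f)) = (f² + 7*f)*(1/(2*f)) = (f² + 7*f)/(2*f))
G(-8)*156 + (4*0 + 5)*0 = (7/2 + (½)*(-8))*156 + (4*0 + 5)*0 = (7/2 - 4)*156 + (0 + 5)*0 = -½*156 + 5*0 = -78 + 0 = -78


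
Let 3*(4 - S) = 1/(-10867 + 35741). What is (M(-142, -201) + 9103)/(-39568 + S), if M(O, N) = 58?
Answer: -683612142/2952344809 ≈ -0.23155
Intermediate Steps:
S = 298487/74622 (S = 4 - 1/(3*(-10867 + 35741)) = 4 - ⅓/24874 = 4 - ⅓*1/24874 = 4 - 1/74622 = 298487/74622 ≈ 4.0000)
(M(-142, -201) + 9103)/(-39568 + S) = (58 + 9103)/(-39568 + 298487/74622) = 9161/(-2952344809/74622) = 9161*(-74622/2952344809) = -683612142/2952344809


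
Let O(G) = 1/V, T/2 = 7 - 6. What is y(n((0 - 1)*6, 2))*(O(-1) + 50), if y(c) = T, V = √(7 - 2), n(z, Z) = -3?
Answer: 100 + 2*√5/5 ≈ 100.89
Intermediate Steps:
T = 2 (T = 2*(7 - 6) = 2*1 = 2)
V = √5 ≈ 2.2361
y(c) = 2
O(G) = √5/5 (O(G) = 1/(√5) = √5/5)
y(n((0 - 1)*6, 2))*(O(-1) + 50) = 2*(√5/5 + 50) = 2*(50 + √5/5) = 100 + 2*√5/5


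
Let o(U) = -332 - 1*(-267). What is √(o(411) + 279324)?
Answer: √279259 ≈ 528.45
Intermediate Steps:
o(U) = -65 (o(U) = -332 + 267 = -65)
√(o(411) + 279324) = √(-65 + 279324) = √279259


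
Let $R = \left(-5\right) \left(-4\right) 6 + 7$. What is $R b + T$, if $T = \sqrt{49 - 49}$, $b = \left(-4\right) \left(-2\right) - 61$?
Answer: $-6731$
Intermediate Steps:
$b = -53$ ($b = 8 - 61 = -53$)
$R = 127$ ($R = 20 \cdot 6 + 7 = 120 + 7 = 127$)
$T = 0$ ($T = \sqrt{0} = 0$)
$R b + T = 127 \left(-53\right) + 0 = -6731 + 0 = -6731$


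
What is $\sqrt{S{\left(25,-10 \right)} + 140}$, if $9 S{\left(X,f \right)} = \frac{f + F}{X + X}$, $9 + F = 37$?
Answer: $\frac{3 \sqrt{389}}{5} \approx 11.834$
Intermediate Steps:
$F = 28$ ($F = -9 + 37 = 28$)
$S{\left(X,f \right)} = \frac{28 + f}{18 X}$ ($S{\left(X,f \right)} = \frac{\left(f + 28\right) \frac{1}{X + X}}{9} = \frac{\left(28 + f\right) \frac{1}{2 X}}{9} = \frac{\frac{1}{2} \frac{1}{X} \left(28 + f\right)}{9} = \frac{28 + f}{18 X}$)
$\sqrt{S{\left(25,-10 \right)} + 140} = \sqrt{\frac{28 - 10}{18 \cdot 25} + 140} = \sqrt{\frac{1}{18} \cdot \frac{1}{25} \cdot 18 + 140} = \sqrt{\frac{1}{25} + 140} = \sqrt{\frac{3501}{25}} = \frac{3 \sqrt{389}}{5}$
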